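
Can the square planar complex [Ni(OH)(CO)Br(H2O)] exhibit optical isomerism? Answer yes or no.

A square has two trans pairs of vertices; adjacent vertices are cis.
Systematic placement gives 3 geometric isomers: (Br/H2O trans, CO/OH trans); (Br/OH trans, CO/H2O trans); (Br/CO trans, H2O/OH trans).
Each arrangement has an internal mirror plane or centre of symmetry, so none is chiral.

no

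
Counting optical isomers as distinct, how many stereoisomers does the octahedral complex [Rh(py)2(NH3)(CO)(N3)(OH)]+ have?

An octahedron has six vertices in three trans pairs; every non-trans pair is cis.
Exhaustive case analysis gives 9 geometric isomers.
Of these, 6 lack any improper symmetry element and so occur as enantiomeric pairs, giving 9 + 6 = 15 stereoisomers in total.

15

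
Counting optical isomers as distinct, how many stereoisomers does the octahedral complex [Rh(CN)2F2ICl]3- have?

8

The six octahedral sites form three mutually perpendicular trans pairs.
Working through the distinct placements yields 6 geometric isomers: CN trans, F cis; CN trans, F trans; CN cis, F cis (3 arrangements, 2 chiral); CN cis, F trans.
Of these, 2 lack any improper symmetry element and so occur as enantiomeric pairs, giving 6 + 2 = 8 stereoisomers in total.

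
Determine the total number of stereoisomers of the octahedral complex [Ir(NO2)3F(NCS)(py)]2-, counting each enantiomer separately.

5

The six octahedral sites form three mutually perpendicular trans pairs.
Systematic placement gives 4 geometric isomers: NO2 mer (3 arrangements); NO2 fac (chiral).
One of these lacks any improper symmetry element and so occurs as an enantiomeric pair, giving 4 + 1 = 5 stereoisomers in total.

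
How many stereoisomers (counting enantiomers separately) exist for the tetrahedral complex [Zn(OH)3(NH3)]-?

1

Only one geometric arrangement is possible.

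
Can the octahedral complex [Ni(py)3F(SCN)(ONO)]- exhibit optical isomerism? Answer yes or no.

In an octahedral complex each vertex has one trans partner and four cis neighbours.
There are 4 geometric isomers: py mer (3 arrangements); py fac (chiral).
One of these lacks any improper symmetry element and so occurs as an enantiomeric pair, giving 4 + 1 = 5 stereoisomers in total.

yes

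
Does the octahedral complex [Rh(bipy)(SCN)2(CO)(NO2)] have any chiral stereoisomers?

The six octahedral sites form three mutually perpendicular trans pairs.
Each bipy is bidentate and must span two cis positions.
Working through the distinct placements yields 4 geometric isomers: SCN cis (3 arrangements, 2 chiral); SCN trans.
Of these, 2 lack any improper symmetry element and so occur as enantiomeric pairs, giving 4 + 2 = 6 stereoisomers in total.

yes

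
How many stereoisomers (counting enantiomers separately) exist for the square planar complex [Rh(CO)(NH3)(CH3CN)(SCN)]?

Working through the distinct placements yields 3 geometric isomers: (CH3CN/NH3 trans, CO/SCN trans); (CH3CN/SCN trans, CO/NH3 trans); (CH3CN/CO trans, NH3/SCN trans).
Each arrangement has an internal mirror plane or centre of symmetry, so none is chiral.

3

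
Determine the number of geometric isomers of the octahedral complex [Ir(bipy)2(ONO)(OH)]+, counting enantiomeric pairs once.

2

Each bipy is bidentate and must span two cis positions.
The distinct arrangements are (2 in all): ONO and OH mutually trans; ONO and OH mutually cis (chiral).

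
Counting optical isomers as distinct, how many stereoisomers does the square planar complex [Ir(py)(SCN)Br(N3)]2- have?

In a square planar complex each vertex has one trans partner and two cis neighbours.
Systematic placement gives 3 geometric isomers: (Br/SCN trans, N3/py trans); (Br/py trans, N3/SCN trans); (Br/N3 trans, SCN/py trans).
Each arrangement has an internal mirror plane or centre of symmetry, so none is chiral.

3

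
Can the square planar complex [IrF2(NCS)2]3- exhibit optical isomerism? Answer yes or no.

A square has two trans pairs of vertices; adjacent vertices are cis.
There are 2 geometric isomers: F cis; F trans.
Each arrangement has an internal mirror plane or centre of symmetry, so none is chiral.

no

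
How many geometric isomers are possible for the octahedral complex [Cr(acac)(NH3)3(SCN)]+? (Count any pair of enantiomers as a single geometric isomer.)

2

Each acac is bidentate and must span two cis positions.
Working through the distinct placements yields 2 geometric isomers: NH3 mer; NH3 fac.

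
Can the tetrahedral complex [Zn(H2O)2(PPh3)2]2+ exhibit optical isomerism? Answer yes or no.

no

In a tetrahedral complex all four positions are equivalent and every pair of ligands is adjacent — there is no cis/trans distinction.
Only one geometric arrangement is possible.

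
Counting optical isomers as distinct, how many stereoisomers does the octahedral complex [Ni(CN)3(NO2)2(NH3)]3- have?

In an octahedral complex each vertex has one trans partner and four cis neighbours.
The distinct arrangements are (3 in all): CN mer, NO2 trans; CN mer, NO2 cis; CN fac, NO2 cis.
Each arrangement has an internal mirror plane or centre of symmetry, so none is chiral.

3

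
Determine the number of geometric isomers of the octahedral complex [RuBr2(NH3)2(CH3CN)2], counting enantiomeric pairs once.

The six octahedral sites form three mutually perpendicular trans pairs.
There are 5 geometric isomers: Br trans, NH3 trans, CH3CN trans; Br trans, NH3 cis, CH3CN cis; Br cis, NH3 trans, CH3CN cis; Br cis, NH3 cis, CH3CN cis (chiral); Br cis, NH3 cis, CH3CN trans.

5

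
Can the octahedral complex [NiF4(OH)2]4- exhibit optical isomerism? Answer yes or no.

no

In an octahedral complex each vertex has one trans partner and four cis neighbours.
There are 2 geometric isomers: OH trans; OH cis.
Each arrangement has an internal mirror plane or centre of symmetry, so none is chiral.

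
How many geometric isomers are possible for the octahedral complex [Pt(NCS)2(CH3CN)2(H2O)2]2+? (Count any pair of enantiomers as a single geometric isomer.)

5

The distinct arrangements are (5 in all): NCS trans, CH3CN trans, H2O trans; NCS cis, CH3CN trans, H2O cis; NCS trans, CH3CN cis, H2O cis; NCS cis, CH3CN cis, H2O cis (chiral); NCS cis, CH3CN cis, H2O trans.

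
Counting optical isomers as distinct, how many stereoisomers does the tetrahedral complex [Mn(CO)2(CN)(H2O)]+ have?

1

In a tetrahedral complex all four positions are equivalent and every pair of ligands is adjacent — there is no cis/trans distinction.
Only one geometric arrangement is possible.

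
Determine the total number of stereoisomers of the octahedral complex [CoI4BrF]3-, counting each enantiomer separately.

2

In an octahedral complex each vertex has one trans partner and four cis neighbours.
Working through the distinct placements yields 2 geometric isomers: Br and F mutually trans; Br and F mutually cis.
Each arrangement has an internal mirror plane or centre of symmetry, so none is chiral.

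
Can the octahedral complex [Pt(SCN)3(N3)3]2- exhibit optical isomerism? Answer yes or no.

The distinct arrangements are (2 in all): SCN mer; SCN fac.
Each arrangement has an internal mirror plane or centre of symmetry, so none is chiral.

no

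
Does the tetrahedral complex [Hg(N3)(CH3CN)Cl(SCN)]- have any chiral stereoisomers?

yes

In a tetrahedral complex all four positions are equivalent and every pair of ligands is adjacent — there is no cis/trans distinction.
Only one geometric arrangement is possible; it has no improper symmetry element, so it exists as a pair of enantiomers (2 stereoisomers).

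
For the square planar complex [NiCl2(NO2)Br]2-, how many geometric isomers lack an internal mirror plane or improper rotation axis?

In a square planar complex each vertex has one trans partner and two cis neighbours.
The distinct arrangements are (2 in all): Cl cis; Cl trans.
Each arrangement has an internal mirror plane or centre of symmetry, so none is chiral.

0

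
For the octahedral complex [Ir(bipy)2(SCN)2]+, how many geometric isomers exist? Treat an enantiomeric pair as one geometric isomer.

2

The six octahedral sites form three mutually perpendicular trans pairs.
Each bipy is bidentate and must span two cis positions.
Working through the distinct placements yields 2 geometric isomers: SCN trans; SCN cis (chiral).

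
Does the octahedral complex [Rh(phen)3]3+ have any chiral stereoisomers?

The six octahedral sites form three mutually perpendicular trans pairs.
Each phen is bidentate and must span two cis positions.
Only one geometric arrangement is possible; it has no improper symmetry element, so it exists as a pair of enantiomers (2 stereoisomers).

yes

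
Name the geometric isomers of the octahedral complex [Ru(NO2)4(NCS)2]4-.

The six octahedral sites form three mutually perpendicular trans pairs.
The distinct arrangements are (2 in all): NCS trans; NCS cis.

cis and trans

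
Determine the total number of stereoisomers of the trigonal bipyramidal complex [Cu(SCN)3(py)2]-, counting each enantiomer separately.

A trigonal bipyramid has two axial and three equatorial sites, which are chemically inequivalent.
There are 3 geometric isomers: py both equatorial; py one axial, one equatorial; py both axial.
Each arrangement has an internal mirror plane or centre of symmetry, so none is chiral.

3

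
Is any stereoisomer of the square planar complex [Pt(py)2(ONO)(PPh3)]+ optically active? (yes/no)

A square has two trans pairs of vertices; adjacent vertices are cis.
There are 2 geometric isomers: py cis; py trans.
Each arrangement has an internal mirror plane or centre of symmetry, so none is chiral.

no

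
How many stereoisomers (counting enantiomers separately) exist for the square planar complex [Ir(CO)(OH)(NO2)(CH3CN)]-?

In a square planar complex each vertex has one trans partner and two cis neighbours.
The distinct arrangements are (3 in all): (CH3CN/NO2 trans, CO/OH trans); (CH3CN/OH trans, CO/NO2 trans); (CH3CN/CO trans, NO2/OH trans).
Each arrangement has an internal mirror plane or centre of symmetry, so none is chiral.

3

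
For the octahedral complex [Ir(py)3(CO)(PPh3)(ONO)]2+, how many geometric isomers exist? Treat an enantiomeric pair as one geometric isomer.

The six octahedral sites form three mutually perpendicular trans pairs.
Systematic placement gives 4 geometric isomers: py mer (3 arrangements); py fac (chiral).

4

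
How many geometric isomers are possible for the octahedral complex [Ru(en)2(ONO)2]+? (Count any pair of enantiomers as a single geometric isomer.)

The six octahedral sites form three mutually perpendicular trans pairs.
Each en is bidentate and must span two cis positions.
There are 2 geometric isomers: ONO trans; ONO cis (chiral).

2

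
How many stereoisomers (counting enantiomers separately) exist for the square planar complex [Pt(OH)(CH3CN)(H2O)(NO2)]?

A square has two trans pairs of vertices; adjacent vertices are cis.
Systematic placement gives 3 geometric isomers: (CH3CN/NO2 trans, H2O/OH trans); (CH3CN/OH trans, H2O/NO2 trans); (CH3CN/H2O trans, NO2/OH trans).
Each arrangement has an internal mirror plane or centre of symmetry, so none is chiral.

3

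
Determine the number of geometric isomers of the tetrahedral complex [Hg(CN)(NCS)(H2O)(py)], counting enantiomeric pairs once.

1

In a tetrahedral complex all four positions are equivalent and every pair of ligands is adjacent — there is no cis/trans distinction.
Only one geometric arrangement is possible; it has no improper symmetry element, so it exists as a pair of enantiomers (2 stereoisomers).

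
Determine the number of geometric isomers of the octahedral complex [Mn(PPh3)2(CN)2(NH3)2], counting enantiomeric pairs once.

In an octahedral complex each vertex has one trans partner and four cis neighbours.
The distinct arrangements are (5 in all): PPh3 trans, CN trans, NH3 trans; PPh3 cis, CN trans, NH3 cis; PPh3 trans, CN cis, NH3 cis; PPh3 cis, CN cis, NH3 cis (chiral); PPh3 cis, CN cis, NH3 trans.

5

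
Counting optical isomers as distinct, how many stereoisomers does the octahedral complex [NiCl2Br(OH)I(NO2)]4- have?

15

In an octahedral complex each vertex has one trans partner and four cis neighbours.
Placing the ligands in turn and identifying arrangements related by rotation or reflection leaves 9 distinct geometric isomers.
Of these, 6 lack any improper symmetry element and so occur as enantiomeric pairs, giving 9 + 6 = 15 stereoisomers in total.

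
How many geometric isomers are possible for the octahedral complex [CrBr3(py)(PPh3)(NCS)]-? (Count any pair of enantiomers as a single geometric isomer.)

The six octahedral sites form three mutually perpendicular trans pairs.
Working through the distinct placements yields 4 geometric isomers: Br mer (3 arrangements); Br fac (chiral).

4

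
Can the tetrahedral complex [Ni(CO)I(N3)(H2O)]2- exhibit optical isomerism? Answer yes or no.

In a tetrahedral complex all four positions are equivalent and every pair of ligands is adjacent — there is no cis/trans distinction.
Only one geometric arrangement is possible; it has no improper symmetry element, so it exists as a pair of enantiomers (2 stereoisomers).

yes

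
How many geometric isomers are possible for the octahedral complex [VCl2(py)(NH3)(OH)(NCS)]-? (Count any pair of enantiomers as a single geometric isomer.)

9

Exhaustive case analysis gives 9 geometric isomers.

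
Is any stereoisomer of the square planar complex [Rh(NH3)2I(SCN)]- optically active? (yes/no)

no

A square has two trans pairs of vertices; adjacent vertices are cis.
Working through the distinct placements yields 2 geometric isomers: NH3 cis; NH3 trans.
Each arrangement has an internal mirror plane or centre of symmetry, so none is chiral.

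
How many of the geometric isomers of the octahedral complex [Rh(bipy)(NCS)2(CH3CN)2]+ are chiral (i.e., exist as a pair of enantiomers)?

In an octahedral complex each vertex has one trans partner and four cis neighbours.
Each bipy is bidentate and must span two cis positions.
The distinct arrangements are (3 in all): NCS cis, CH3CN trans; NCS cis, CH3CN cis (chiral); NCS trans, CH3CN cis.
One of these lacks any improper symmetry element and so occurs as an enantiomeric pair, giving 3 + 1 = 4 stereoisomers in total.

1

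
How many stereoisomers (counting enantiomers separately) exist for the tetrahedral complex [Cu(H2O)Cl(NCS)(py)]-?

2

Only one geometric arrangement is possible; it has no improper symmetry element, so it exists as a pair of enantiomers (2 stereoisomers).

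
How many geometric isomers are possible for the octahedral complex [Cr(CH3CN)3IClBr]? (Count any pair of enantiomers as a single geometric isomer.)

4

In an octahedral complex each vertex has one trans partner and four cis neighbours.
Systematic placement gives 4 geometric isomers: CH3CN mer (3 arrangements); CH3CN fac (chiral).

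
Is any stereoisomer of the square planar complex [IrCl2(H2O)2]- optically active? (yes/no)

no

In a square planar complex each vertex has one trans partner and two cis neighbours.
The distinct arrangements are (2 in all): Cl cis; Cl trans.
Each arrangement has an internal mirror plane or centre of symmetry, so none is chiral.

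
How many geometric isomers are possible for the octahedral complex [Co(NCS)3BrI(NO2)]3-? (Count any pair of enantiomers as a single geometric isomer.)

An octahedron has six vertices in three trans pairs; every non-trans pair is cis.
There are 4 geometric isomers: NCS mer (3 arrangements); NCS fac (chiral).

4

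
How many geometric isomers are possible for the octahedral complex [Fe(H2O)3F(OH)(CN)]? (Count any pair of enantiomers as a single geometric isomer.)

4

In an octahedral complex each vertex has one trans partner and four cis neighbours.
Working through the distinct placements yields 4 geometric isomers: H2O mer (3 arrangements); H2O fac (chiral).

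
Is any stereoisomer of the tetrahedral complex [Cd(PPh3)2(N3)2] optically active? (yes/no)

no

In a tetrahedral complex all four positions are equivalent and every pair of ligands is adjacent — there is no cis/trans distinction.
Only one geometric arrangement is possible.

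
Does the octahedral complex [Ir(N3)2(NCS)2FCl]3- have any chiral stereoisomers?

yes

The six octahedral sites form three mutually perpendicular trans pairs.
Working through the distinct placements yields 6 geometric isomers: N3 trans, NCS trans; N3 cis, NCS cis (3 arrangements, 2 chiral); N3 cis, NCS trans; N3 trans, NCS cis.
Of these, 2 lack any improper symmetry element and so occur as enantiomeric pairs, giving 6 + 2 = 8 stereoisomers in total.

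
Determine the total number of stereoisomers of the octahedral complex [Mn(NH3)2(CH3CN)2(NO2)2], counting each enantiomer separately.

In an octahedral complex each vertex has one trans partner and four cis neighbours.
There are 5 geometric isomers: NH3 trans, CH3CN trans, NO2 trans; NH3 cis, CH3CN trans, NO2 cis; NH3 cis, CH3CN cis, NO2 trans; NH3 cis, CH3CN cis, NO2 cis (chiral); NH3 trans, CH3CN cis, NO2 cis.
One of these lacks any improper symmetry element and so occurs as an enantiomeric pair, giving 5 + 1 = 6 stereoisomers in total.

6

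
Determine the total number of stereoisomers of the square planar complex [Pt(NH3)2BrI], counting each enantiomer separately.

2

Systematic placement gives 2 geometric isomers: NH3 cis; NH3 trans.
Each arrangement has an internal mirror plane or centre of symmetry, so none is chiral.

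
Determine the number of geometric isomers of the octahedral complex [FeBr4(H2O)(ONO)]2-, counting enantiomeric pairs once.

Working through the distinct placements yields 2 geometric isomers: H2O and ONO mutually trans; H2O and ONO mutually cis.

2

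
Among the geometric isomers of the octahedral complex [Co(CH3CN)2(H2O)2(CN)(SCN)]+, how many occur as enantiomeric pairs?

2

The six octahedral sites form three mutually perpendicular trans pairs.
Systematic placement gives 6 geometric isomers: CH3CN trans, H2O cis; CH3CN trans, H2O trans; CH3CN cis, H2O cis (3 arrangements, 2 chiral); CH3CN cis, H2O trans.
Of these, 2 lack any improper symmetry element and so occur as enantiomeric pairs, giving 6 + 2 = 8 stereoisomers in total.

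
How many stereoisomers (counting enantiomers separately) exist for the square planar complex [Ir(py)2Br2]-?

2

In a square planar complex each vertex has one trans partner and two cis neighbours.
The distinct arrangements are (2 in all): py cis; py trans.
Each arrangement has an internal mirror plane or centre of symmetry, so none is chiral.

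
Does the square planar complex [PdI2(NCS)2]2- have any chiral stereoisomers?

no

In a square planar complex each vertex has one trans partner and two cis neighbours.
Working through the distinct placements yields 2 geometric isomers: I cis; I trans.
Each arrangement has an internal mirror plane or centre of symmetry, so none is chiral.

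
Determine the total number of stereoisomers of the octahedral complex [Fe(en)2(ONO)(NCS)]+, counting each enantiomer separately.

The six octahedral sites form three mutually perpendicular trans pairs.
Each en is bidentate and must span two cis positions.
Systematic placement gives 2 geometric isomers: ONO and NCS mutually trans; ONO and NCS mutually cis (chiral).
One of these lacks any improper symmetry element and so occurs as an enantiomeric pair, giving 2 + 1 = 3 stereoisomers in total.

3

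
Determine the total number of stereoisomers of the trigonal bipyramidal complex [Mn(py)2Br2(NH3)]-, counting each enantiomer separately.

6

A trigonal bipyramid has two axial and three equatorial sites, which are chemically inequivalent.
Placing the ligands in turn and identifying arrangements related by rotation or reflection leaves 5 distinct geometric isomers.
One of these lacks any improper symmetry element and so occurs as an enantiomeric pair, giving 5 + 1 = 6 stereoisomers in total.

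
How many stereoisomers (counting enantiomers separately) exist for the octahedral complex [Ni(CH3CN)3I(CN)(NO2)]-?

5

The distinct arrangements are (4 in all): CH3CN mer (3 arrangements); CH3CN fac (chiral).
One of these lacks any improper symmetry element and so occurs as an enantiomeric pair, giving 4 + 1 = 5 stereoisomers in total.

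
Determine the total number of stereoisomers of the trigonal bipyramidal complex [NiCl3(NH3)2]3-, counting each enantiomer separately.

In a trigonal bipyramid the two axial positions differ from the three equatorial ones.
Working through the distinct placements yields 3 geometric isomers: NH3 both equatorial; NH3 one axial, one equatorial; NH3 both axial.
Each arrangement has an internal mirror plane or centre of symmetry, so none is chiral.

3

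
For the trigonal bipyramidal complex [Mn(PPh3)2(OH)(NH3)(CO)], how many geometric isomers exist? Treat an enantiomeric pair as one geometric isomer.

In a trigonal bipyramid the two axial positions differ from the three equatorial ones.
Placing the ligands in turn and identifying arrangements related by rotation or reflection leaves 7 distinct geometric isomers.

7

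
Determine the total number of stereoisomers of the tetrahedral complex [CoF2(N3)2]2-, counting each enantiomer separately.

Only one geometric arrangement is possible.

1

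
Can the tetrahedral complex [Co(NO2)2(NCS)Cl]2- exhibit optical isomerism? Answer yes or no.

no

In a tetrahedral complex all four positions are equivalent and every pair of ligands is adjacent — there is no cis/trans distinction.
Only one geometric arrangement is possible.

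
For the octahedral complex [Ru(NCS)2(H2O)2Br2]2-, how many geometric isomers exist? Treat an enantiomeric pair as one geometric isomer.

The distinct arrangements are (5 in all): NCS trans, H2O trans, Br trans; NCS cis, H2O cis, Br trans; NCS trans, H2O cis, Br cis; NCS cis, H2O cis, Br cis (chiral); NCS cis, H2O trans, Br cis.

5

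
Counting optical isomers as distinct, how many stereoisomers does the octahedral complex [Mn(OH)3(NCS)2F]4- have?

The six octahedral sites form three mutually perpendicular trans pairs.
Systematic placement gives 3 geometric isomers: OH mer, NCS cis; OH mer, NCS trans; OH fac, NCS cis.
Each arrangement has an internal mirror plane or centre of symmetry, so none is chiral.

3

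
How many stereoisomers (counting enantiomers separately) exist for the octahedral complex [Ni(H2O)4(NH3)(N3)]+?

An octahedron has six vertices in three trans pairs; every non-trans pair is cis.
The distinct arrangements are (2 in all): NH3 and N3 mutually trans; NH3 and N3 mutually cis.
Each arrangement has an internal mirror plane or centre of symmetry, so none is chiral.

2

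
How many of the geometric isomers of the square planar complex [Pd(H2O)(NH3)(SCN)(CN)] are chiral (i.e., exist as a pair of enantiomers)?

0

In a square planar complex each vertex has one trans partner and two cis neighbours.
The distinct arrangements are (3 in all): (CN/NH3 trans, H2O/SCN trans); (CN/SCN trans, H2O/NH3 trans); (CN/H2O trans, NH3/SCN trans).
Each arrangement has an internal mirror plane or centre of symmetry, so none is chiral.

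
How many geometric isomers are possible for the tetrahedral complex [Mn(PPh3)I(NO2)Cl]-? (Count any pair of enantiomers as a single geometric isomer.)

All four vertices of a tetrahedron are equivalent and mutually adjacent, so cis/trans isomerism cannot arise.
Only one geometric arrangement is possible; it has no improper symmetry element, so it exists as a pair of enantiomers (2 stereoisomers).

1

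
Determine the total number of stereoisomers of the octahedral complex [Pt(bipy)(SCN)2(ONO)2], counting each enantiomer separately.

4

In an octahedral complex each vertex has one trans partner and four cis neighbours.
Each bipy is bidentate and must span two cis positions.
Systematic placement gives 3 geometric isomers: SCN cis, ONO trans; SCN cis, ONO cis (chiral); SCN trans, ONO cis.
One of these lacks any improper symmetry element and so occurs as an enantiomeric pair, giving 3 + 1 = 4 stereoisomers in total.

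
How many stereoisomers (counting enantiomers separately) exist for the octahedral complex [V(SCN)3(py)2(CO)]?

The six octahedral sites form three mutually perpendicular trans pairs.
The distinct arrangements are (3 in all): SCN mer, py trans; SCN fac, py cis; SCN mer, py cis.
Each arrangement has an internal mirror plane or centre of symmetry, so none is chiral.

3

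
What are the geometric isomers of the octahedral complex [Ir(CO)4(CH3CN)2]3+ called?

The six octahedral sites form three mutually perpendicular trans pairs.
Working through the distinct placements yields 2 geometric isomers: CH3CN trans; CH3CN cis.

cis and trans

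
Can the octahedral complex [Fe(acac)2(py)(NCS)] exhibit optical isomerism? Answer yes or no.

The six octahedral sites form three mutually perpendicular trans pairs.
Each acac is bidentate and must span two cis positions.
Working through the distinct placements yields 2 geometric isomers: py and NCS mutually cis (chiral); py and NCS mutually trans.
One of these lacks any improper symmetry element and so occurs as an enantiomeric pair, giving 2 + 1 = 3 stereoisomers in total.

yes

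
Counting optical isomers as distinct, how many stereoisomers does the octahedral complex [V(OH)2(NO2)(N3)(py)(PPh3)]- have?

15

Systematic enumeration (placing each ligand type in turn and discarding arrangements equivalent by rotation or reflection) gives 9 geometric isomers.
Of these, 6 lack any improper symmetry element and so occur as enantiomeric pairs, giving 9 + 6 = 15 stereoisomers in total.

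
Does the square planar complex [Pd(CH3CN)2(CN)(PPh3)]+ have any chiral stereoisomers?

A square has two trans pairs of vertices; adjacent vertices are cis.
Working through the distinct placements yields 2 geometric isomers: CH3CN cis; CH3CN trans.
Each arrangement has an internal mirror plane or centre of symmetry, so none is chiral.

no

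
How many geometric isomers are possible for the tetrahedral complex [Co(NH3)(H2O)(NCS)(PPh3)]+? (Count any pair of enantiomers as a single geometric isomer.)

All four vertices of a tetrahedron are equivalent and mutually adjacent, so cis/trans isomerism cannot arise.
Only one geometric arrangement is possible; it has no improper symmetry element, so it exists as a pair of enantiomers (2 stereoisomers).

1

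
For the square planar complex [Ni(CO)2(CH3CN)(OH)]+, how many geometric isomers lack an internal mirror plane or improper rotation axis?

0

A square has two trans pairs of vertices; adjacent vertices are cis.
Systematic placement gives 2 geometric isomers: CO cis; CO trans.
Each arrangement has an internal mirror plane or centre of symmetry, so none is chiral.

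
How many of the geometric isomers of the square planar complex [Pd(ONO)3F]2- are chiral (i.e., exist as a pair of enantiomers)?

A square has two trans pairs of vertices; adjacent vertices are cis.
Only one geometric arrangement is possible.

0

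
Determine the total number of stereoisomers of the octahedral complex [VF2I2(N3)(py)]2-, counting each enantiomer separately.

8

There are 6 geometric isomers: F trans, I trans; F trans, I cis; F cis, I cis (3 arrangements, 2 chiral); F cis, I trans.
Of these, 2 lack any improper symmetry element and so occur as enantiomeric pairs, giving 6 + 2 = 8 stereoisomers in total.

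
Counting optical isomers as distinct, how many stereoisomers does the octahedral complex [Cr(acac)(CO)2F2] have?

An octahedron has six vertices in three trans pairs; every non-trans pair is cis.
Each acac is bidentate and must span two cis positions.
There are 3 geometric isomers: CO trans, F cis; CO cis, F cis (chiral); CO cis, F trans.
One of these lacks any improper symmetry element and so occurs as an enantiomeric pair, giving 3 + 1 = 4 stereoisomers in total.

4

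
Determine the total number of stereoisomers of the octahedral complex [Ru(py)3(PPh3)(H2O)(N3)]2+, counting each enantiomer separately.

5

Systematic placement gives 4 geometric isomers: py mer (3 arrangements); py fac (chiral).
One of these lacks any improper symmetry element and so occurs as an enantiomeric pair, giving 4 + 1 = 5 stereoisomers in total.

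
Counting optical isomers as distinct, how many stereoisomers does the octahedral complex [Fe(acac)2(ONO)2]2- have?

3

An octahedron has six vertices in three trans pairs; every non-trans pair is cis.
Each acac is bidentate and must span two cis positions.
Working through the distinct placements yields 2 geometric isomers: ONO trans; ONO cis (chiral).
One of these lacks any improper symmetry element and so occurs as an enantiomeric pair, giving 2 + 1 = 3 stereoisomers in total.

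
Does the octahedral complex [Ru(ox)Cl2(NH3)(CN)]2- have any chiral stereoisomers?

yes

An octahedron has six vertices in three trans pairs; every non-trans pair is cis.
Each ox is bidentate and must span two cis positions.
There are 4 geometric isomers: Cl cis (3 arrangements, 2 chiral); Cl trans.
Of these, 2 lack any improper symmetry element and so occur as enantiomeric pairs, giving 4 + 2 = 6 stereoisomers in total.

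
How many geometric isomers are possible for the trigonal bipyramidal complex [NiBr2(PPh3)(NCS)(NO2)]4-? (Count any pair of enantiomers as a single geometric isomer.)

A trigonal bipyramid has two axial and three equatorial sites, which are chemically inequivalent.
Placing the ligands in turn and identifying arrangements related by rotation or reflection leaves 7 distinct geometric isomers.

7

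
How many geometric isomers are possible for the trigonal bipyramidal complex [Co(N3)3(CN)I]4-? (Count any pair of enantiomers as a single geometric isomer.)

4

In a trigonal bipyramid the two axial positions differ from the three equatorial ones.
Working through the distinct placements yields 4 geometric isomers: CN axial, I axial; CN axial, I equatorial; CN equatorial, I axial; CN equatorial, I equatorial.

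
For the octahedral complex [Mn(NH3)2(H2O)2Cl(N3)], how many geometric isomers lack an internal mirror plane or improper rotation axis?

2

An octahedron has six vertices in three trans pairs; every non-trans pair is cis.
Working through the distinct placements yields 6 geometric isomers: NH3 trans, H2O cis; NH3 cis, H2O cis (3 arrangements, 2 chiral); NH3 trans, H2O trans; NH3 cis, H2O trans.
Of these, 2 lack any improper symmetry element and so occur as enantiomeric pairs, giving 6 + 2 = 8 stereoisomers in total.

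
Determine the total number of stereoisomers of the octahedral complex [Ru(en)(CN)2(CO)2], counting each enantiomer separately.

4

The six octahedral sites form three mutually perpendicular trans pairs.
Each en is bidentate and must span two cis positions.
Working through the distinct placements yields 3 geometric isomers: CN trans, CO cis; CN cis, CO cis (chiral); CN cis, CO trans.
One of these lacks any improper symmetry element and so occurs as an enantiomeric pair, giving 3 + 1 = 4 stereoisomers in total.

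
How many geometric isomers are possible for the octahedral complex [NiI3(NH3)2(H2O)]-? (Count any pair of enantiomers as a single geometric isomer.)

3

In an octahedral complex each vertex has one trans partner and four cis neighbours.
Systematic placement gives 3 geometric isomers: I mer, NH3 trans; I fac, NH3 cis; I mer, NH3 cis.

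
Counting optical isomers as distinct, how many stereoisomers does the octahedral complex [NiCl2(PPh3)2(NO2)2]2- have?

There are 5 geometric isomers: Cl trans, PPh3 trans, NO2 trans; Cl trans, PPh3 cis, NO2 cis; Cl cis, PPh3 trans, NO2 cis; Cl cis, PPh3 cis, NO2 cis (chiral); Cl cis, PPh3 cis, NO2 trans.
One of these lacks any improper symmetry element and so occurs as an enantiomeric pair, giving 5 + 1 = 6 stereoisomers in total.

6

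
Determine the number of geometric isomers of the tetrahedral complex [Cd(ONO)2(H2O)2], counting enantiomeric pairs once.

1

In a tetrahedral complex all four positions are equivalent and every pair of ligands is adjacent — there is no cis/trans distinction.
Only one geometric arrangement is possible.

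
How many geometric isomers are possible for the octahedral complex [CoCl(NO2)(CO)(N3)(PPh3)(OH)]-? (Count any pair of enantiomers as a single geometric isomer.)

Placing the ligands in turn and identifying arrangements related by rotation or reflection leaves 15 distinct geometric isomers.

15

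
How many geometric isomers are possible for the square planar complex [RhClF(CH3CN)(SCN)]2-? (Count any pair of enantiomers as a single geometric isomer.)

3

There are 3 geometric isomers: (CH3CN/F trans, Cl/SCN trans); (CH3CN/SCN trans, Cl/F trans); (CH3CN/Cl trans, F/SCN trans).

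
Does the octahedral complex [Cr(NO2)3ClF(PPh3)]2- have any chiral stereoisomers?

yes

An octahedron has six vertices in three trans pairs; every non-trans pair is cis.
The distinct arrangements are (4 in all): NO2 mer (3 arrangements); NO2 fac (chiral).
One of these lacks any improper symmetry element and so occurs as an enantiomeric pair, giving 4 + 1 = 5 stereoisomers in total.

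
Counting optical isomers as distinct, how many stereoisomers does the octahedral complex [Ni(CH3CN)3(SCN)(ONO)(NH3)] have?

5

In an octahedral complex each vertex has one trans partner and four cis neighbours.
Systematic placement gives 4 geometric isomers: CH3CN mer (3 arrangements); CH3CN fac (chiral).
One of these lacks any improper symmetry element and so occurs as an enantiomeric pair, giving 4 + 1 = 5 stereoisomers in total.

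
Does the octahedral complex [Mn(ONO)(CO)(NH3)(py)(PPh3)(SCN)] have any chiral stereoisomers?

Systematic enumeration (placing each ligand type in turn and discarding arrangements equivalent by rotation or reflection) gives 15 geometric isomers.
Of these, 15 lack any improper symmetry element and so occur as enantiomeric pairs, giving 15 + 15 = 30 stereoisomers in total.

yes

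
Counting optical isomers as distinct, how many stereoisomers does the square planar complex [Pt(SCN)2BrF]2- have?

2

Working through the distinct placements yields 2 geometric isomers: SCN cis; SCN trans.
Each arrangement has an internal mirror plane or centre of symmetry, so none is chiral.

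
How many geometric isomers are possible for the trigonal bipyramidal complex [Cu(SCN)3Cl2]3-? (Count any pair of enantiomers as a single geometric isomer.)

In a trigonal bipyramid the two axial positions differ from the three equatorial ones.
The distinct arrangements are (3 in all): Cl both axial; Cl one axial, one equatorial; Cl both equatorial.

3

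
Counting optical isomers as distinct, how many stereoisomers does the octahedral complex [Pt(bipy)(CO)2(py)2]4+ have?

An octahedron has six vertices in three trans pairs; every non-trans pair is cis.
Each bipy is bidentate and must span two cis positions.
Working through the distinct placements yields 3 geometric isomers: CO trans, py cis; CO cis, py trans; CO cis, py cis (chiral).
One of these lacks any improper symmetry element and so occurs as an enantiomeric pair, giving 3 + 1 = 4 stereoisomers in total.

4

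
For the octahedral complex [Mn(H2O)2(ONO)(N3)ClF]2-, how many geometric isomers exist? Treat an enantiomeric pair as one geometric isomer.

In an octahedral complex each vertex has one trans partner and four cis neighbours.
Exhaustive case analysis gives 9 geometric isomers.

9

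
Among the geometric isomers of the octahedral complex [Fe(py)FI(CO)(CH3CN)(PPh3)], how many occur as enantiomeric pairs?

The six octahedral sites form three mutually perpendicular trans pairs.
Exhaustive case analysis gives 15 geometric isomers.
Of these, 15 lack any improper symmetry element and so occur as enantiomeric pairs, giving 15 + 15 = 30 stereoisomers in total.

15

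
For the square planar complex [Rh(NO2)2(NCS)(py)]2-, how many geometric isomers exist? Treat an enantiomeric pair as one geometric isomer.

2

In a square planar complex each vertex has one trans partner and two cis neighbours.
There are 2 geometric isomers: NO2 cis; NO2 trans.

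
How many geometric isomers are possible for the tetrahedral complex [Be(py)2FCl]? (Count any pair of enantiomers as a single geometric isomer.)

Only one geometric arrangement is possible.

1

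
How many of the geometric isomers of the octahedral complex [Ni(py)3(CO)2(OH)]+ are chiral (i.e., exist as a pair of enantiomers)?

0

The distinct arrangements are (3 in all): py mer, CO trans; py mer, CO cis; py fac, CO cis.
Each arrangement has an internal mirror plane or centre of symmetry, so none is chiral.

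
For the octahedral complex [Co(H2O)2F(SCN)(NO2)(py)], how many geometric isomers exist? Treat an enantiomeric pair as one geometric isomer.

An octahedron has six vertices in three trans pairs; every non-trans pair is cis.
Systematic enumeration (placing each ligand type in turn and discarding arrangements equivalent by rotation or reflection) gives 9 geometric isomers.

9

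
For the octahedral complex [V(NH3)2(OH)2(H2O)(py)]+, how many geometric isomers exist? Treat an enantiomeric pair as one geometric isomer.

6

In an octahedral complex each vertex has one trans partner and four cis neighbours.
Systematic placement gives 6 geometric isomers: NH3 cis, OH cis (3 arrangements, 2 chiral); NH3 cis, OH trans; NH3 trans, OH cis; NH3 trans, OH trans.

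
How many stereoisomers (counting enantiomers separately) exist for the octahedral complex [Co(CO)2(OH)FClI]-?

15

Placing the ligands in turn and identifying arrangements related by rotation or reflection leaves 9 distinct geometric isomers.
Of these, 6 lack any improper symmetry element and so occur as enantiomeric pairs, giving 9 + 6 = 15 stereoisomers in total.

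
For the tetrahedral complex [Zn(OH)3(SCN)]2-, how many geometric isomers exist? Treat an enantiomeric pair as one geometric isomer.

1

In a tetrahedral complex all four positions are equivalent and every pair of ligands is adjacent — there is no cis/trans distinction.
Only one geometric arrangement is possible.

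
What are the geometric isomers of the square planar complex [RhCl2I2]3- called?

cis and trans

A square has two trans pairs of vertices; adjacent vertices are cis.
Systematic placement gives 2 geometric isomers: Cl cis; Cl trans.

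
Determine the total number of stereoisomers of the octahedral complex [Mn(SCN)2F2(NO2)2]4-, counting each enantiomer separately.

In an octahedral complex each vertex has one trans partner and four cis neighbours.
Working through the distinct placements yields 5 geometric isomers: SCN trans, F trans, NO2 trans; SCN cis, F trans, NO2 cis; SCN trans, F cis, NO2 cis; SCN cis, F cis, NO2 cis (chiral); SCN cis, F cis, NO2 trans.
One of these lacks any improper symmetry element and so occurs as an enantiomeric pair, giving 5 + 1 = 6 stereoisomers in total.

6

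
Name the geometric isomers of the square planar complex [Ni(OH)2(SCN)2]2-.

cis and trans

A square has two trans pairs of vertices; adjacent vertices are cis.
The distinct arrangements are (2 in all): OH cis; OH trans.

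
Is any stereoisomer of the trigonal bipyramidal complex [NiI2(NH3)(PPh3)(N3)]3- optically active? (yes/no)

yes

In a trigonal bipyramid the two axial positions differ from the three equatorial ones.
Systematic enumeration (placing each ligand type in turn and discarding arrangements equivalent by rotation or reflection) gives 7 geometric isomers.
Of these, 3 lack any improper symmetry element and so occur as enantiomeric pairs, giving 7 + 3 = 10 stereoisomers in total.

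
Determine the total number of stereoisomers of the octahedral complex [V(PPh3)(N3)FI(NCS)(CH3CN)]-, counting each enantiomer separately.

Exhaustive case analysis gives 15 geometric isomers.
Of these, 15 lack any improper symmetry element and so occur as enantiomeric pairs, giving 15 + 15 = 30 stereoisomers in total.

30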